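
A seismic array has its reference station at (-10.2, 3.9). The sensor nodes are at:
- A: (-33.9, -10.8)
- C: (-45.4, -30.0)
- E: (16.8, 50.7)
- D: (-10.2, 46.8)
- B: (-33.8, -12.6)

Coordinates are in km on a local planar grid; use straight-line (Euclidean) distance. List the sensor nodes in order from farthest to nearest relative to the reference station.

E, C, D, B, A

Distance from the reference station at (-10.2, 3.9) to each:
E (16.8, 50.7): 54.0 km
C (-45.4, -30.0): 48.9 km
D (-10.2, 46.8): 42.9 km
B (-33.8, -12.6): 28.8 km
A (-33.9, -10.8): 27.9 km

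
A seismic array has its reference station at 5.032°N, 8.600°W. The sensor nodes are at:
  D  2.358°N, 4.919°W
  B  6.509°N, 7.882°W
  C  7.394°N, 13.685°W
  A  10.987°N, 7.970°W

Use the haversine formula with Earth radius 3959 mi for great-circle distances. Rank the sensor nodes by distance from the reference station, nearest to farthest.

Distances from the reference station:
B 6.509°N, 7.882°W: 113.4 mi
D 2.358°N, 4.919°W: 313.9 mi
C 7.394°N, 13.685°W: 385.5 mi
A 10.987°N, 7.970°W: 413.7 mi

B, D, C, A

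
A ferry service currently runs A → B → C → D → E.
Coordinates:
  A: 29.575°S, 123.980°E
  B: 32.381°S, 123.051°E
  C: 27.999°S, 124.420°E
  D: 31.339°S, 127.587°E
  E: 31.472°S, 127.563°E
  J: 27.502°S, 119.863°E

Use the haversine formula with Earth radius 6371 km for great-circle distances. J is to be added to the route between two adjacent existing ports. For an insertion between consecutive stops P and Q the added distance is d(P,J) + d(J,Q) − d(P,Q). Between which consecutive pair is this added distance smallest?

between B and C

Added distance for inserting J between each consecutive pair:
A–B: 762.5 km
B–C: 570.5 km
C–D: 831.5 km
D–E: 1711.8 km
Smallest added distance is 570.5 km, inserting between B and C.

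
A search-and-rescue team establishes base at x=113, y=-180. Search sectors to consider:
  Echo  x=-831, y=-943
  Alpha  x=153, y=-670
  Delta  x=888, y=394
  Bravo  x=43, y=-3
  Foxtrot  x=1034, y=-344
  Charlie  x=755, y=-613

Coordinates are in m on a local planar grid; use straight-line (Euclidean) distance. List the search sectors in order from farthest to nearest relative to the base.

Echo, Delta, Foxtrot, Charlie, Alpha, Bravo

Distances from the base:
Echo x=-831, y=-943: 1213.8 m
Delta x=888, y=394: 964.4 m
Foxtrot x=1034, y=-344: 935.5 m
Charlie x=755, y=-613: 774.4 m
Alpha x=153, y=-670: 491.6 m
Bravo x=43, y=-3: 190.3 m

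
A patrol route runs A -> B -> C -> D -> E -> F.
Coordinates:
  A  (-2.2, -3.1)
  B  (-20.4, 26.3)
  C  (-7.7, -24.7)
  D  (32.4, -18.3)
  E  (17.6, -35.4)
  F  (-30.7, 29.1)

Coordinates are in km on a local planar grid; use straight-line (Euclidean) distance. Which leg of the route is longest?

Leg distances:
A→B: 34.6 km
B→C: 52.6 km
C→D: 40.6 km
D→E: 22.6 km
E→F: 80.6 km
The longest leg is E–F at 80.6 km.

E–F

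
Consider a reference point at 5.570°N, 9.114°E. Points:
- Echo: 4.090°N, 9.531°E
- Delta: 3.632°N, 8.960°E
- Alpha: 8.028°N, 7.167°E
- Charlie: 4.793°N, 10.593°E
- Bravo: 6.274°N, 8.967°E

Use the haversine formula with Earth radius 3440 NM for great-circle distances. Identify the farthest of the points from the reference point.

Distance to each, sorted:
Alpha: 187.7 NM
Delta: 116.7 NM
Charlie: 100.0 NM
Echo: 92.3 NM
Bravo: 43.2 NM
The farthest is Alpha at 187.7 NM.

Alpha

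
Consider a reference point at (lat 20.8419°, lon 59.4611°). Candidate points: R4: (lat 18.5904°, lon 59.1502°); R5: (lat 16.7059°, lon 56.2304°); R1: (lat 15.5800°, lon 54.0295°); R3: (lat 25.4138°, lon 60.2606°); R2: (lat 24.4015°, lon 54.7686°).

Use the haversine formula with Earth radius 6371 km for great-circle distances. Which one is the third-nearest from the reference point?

R5

Distance to each, sorted:
R4: 252.5 km
R3: 514.9 km
R5: 571.9 km
R2: 623.3 km
R1: 819.2 km
The third-nearest is R5 at 571.9 km.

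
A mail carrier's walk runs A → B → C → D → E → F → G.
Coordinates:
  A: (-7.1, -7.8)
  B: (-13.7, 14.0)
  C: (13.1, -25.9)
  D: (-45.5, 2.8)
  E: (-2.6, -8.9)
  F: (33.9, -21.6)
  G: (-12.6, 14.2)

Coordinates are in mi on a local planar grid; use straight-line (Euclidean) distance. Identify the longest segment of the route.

Leg distances:
A→B: 22.8 mi
B→C: 48.1 mi
C→D: 65.3 mi
D→E: 44.5 mi
E→F: 38.6 mi
F→G: 58.7 mi
The longest leg is C–D at 65.3 mi.

C–D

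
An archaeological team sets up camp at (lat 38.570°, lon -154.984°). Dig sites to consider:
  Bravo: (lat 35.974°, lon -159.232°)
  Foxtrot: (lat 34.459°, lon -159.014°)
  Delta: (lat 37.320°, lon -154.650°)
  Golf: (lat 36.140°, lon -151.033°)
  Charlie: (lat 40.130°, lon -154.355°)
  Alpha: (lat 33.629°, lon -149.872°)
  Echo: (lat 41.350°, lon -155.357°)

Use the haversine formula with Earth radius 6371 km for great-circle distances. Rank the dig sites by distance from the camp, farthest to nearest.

Distances from the camp:
Alpha (lat 33.629°, lon -149.872°): 715.8 km
Foxtrot (lat 34.459°, lon -159.014°): 581.8 km
Bravo (lat 35.974°, lon -159.232°): 473.8 km
Golf (lat 36.140°, lon -151.033°): 441.5 km
Echo (lat 41.350°, lon -155.357°): 310.8 km
Charlie (lat 40.130°, lon -154.355°): 181.7 km
Delta (lat 37.320°, lon -154.650°): 142.0 km

Alpha, Foxtrot, Bravo, Golf, Echo, Charlie, Delta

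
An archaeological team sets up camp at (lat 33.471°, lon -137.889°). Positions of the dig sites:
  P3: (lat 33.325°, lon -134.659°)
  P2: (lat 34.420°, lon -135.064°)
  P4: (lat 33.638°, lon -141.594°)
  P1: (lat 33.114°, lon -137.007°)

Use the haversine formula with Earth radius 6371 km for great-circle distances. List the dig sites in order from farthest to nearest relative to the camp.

Distances from the camp:
P4 (lat 33.638°, lon -141.594°): 343.8 km
P3 (lat 33.325°, lon -134.659°): 300.3 km
P2 (lat 34.420°, lon -135.064°): 281.1 km
P1 (lat 33.114°, lon -137.007°): 91.1 km

P4, P3, P2, P1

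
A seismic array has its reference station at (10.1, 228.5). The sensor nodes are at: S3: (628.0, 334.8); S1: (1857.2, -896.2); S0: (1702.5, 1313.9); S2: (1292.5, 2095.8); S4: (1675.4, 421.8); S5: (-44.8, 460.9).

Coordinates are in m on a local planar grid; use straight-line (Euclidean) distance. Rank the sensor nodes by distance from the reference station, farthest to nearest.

Computing each straight-line distance from (10.1, 228.5):
S2 (1292.5, 2095.8): 2265.3 m
S1 (1857.2, -896.2): 2162.6 m
S0 (1702.5, 1313.9): 2010.5 m
S4 (1675.4, 421.8): 1676.5 m
S3 (628.0, 334.8): 627.0 m
S5 (-44.8, 460.9): 238.8 m

S2, S1, S0, S4, S3, S5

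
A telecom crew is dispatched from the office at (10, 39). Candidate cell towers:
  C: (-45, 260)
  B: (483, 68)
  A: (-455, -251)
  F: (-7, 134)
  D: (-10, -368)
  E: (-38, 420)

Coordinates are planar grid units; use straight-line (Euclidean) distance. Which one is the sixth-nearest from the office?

Distance to each, sorted:
F: 96.5
C: 227.7
E: 384.0
D: 407.5
B: 473.9
A: 548.0
The sixth-nearest is A at 548.0.

A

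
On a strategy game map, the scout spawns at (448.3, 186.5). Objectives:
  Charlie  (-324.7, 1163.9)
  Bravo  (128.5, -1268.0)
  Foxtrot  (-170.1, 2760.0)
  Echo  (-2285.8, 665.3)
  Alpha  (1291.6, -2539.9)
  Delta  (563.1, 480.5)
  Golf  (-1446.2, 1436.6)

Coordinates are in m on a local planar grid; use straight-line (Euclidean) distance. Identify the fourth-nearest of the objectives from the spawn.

Distance to each, sorted:
Delta: 315.6 m
Charlie: 1246.1 m
Bravo: 1489.2 m
Golf: 2269.8 m
Foxtrot: 2646.8 m
Echo: 2775.7 m
Alpha: 2853.8 m
The fourth-nearest is Golf at 2269.8 m.

Golf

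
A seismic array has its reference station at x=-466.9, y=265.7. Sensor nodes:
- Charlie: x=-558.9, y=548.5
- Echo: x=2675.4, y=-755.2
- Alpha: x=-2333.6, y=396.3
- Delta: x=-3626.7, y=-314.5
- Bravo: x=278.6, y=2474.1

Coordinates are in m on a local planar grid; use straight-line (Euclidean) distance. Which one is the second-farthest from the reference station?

Distance to each, sorted:
Echo: 3304.0 m
Delta: 3212.6 m
Bravo: 2330.8 m
Alpha: 1871.3 m
Charlie: 297.4 m
The second-farthest is Delta at 3212.6 m.

Delta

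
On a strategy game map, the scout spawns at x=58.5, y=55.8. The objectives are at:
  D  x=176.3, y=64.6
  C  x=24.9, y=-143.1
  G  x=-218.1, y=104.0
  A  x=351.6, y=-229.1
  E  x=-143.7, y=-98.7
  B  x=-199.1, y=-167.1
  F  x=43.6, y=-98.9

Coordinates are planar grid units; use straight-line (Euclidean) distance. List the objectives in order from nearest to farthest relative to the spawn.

D, F, C, E, G, B, A

Computing each straight-line distance from x=58.5, y=55.8:
D x=176.3, y=64.6: 118.1
F x=43.6, y=-98.9: 155.4
C x=24.9, y=-143.1: 201.7
E x=-143.7, y=-98.7: 254.5
G x=-218.1, y=104.0: 280.8
B x=-199.1, y=-167.1: 340.6
A x=351.6, y=-229.1: 408.7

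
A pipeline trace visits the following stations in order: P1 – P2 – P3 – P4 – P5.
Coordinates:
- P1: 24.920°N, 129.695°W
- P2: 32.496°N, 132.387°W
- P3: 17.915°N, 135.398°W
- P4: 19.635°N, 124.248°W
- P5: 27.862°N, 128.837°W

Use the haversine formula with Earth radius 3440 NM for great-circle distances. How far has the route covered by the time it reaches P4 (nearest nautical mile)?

2009 NM

Leg distances:
P1→P2: 476.4 NM  (cumulative 476.4 NM)
P2→P3: 890.4 NM  (cumulative 1366.8 NM)
P3→P4: 642.0 NM  (cumulative 2008.9 NM)
Cumulative distance at P4 ≈ 2009 NM.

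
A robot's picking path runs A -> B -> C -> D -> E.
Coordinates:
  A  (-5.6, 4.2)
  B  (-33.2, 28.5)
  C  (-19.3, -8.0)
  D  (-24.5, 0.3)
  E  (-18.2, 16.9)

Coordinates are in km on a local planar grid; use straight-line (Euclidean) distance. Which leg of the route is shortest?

C–D

Leg distances:
A→B: 36.8 km
B→C: 39.1 km
C→D: 9.8 km
D→E: 17.8 km
The shortest leg is C–D at 9.8 km.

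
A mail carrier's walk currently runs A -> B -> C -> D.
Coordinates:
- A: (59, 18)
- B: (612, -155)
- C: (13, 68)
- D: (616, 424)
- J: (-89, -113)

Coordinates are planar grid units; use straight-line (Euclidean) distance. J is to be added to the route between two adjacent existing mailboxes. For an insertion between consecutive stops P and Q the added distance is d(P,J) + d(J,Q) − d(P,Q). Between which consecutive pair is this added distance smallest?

between B and C

Added distance for inserting J between each consecutive pair:
A–B: 320.5
B–C: 270.9
C–D: 393.7
Smallest added distance is 270.9, inserting between B and C.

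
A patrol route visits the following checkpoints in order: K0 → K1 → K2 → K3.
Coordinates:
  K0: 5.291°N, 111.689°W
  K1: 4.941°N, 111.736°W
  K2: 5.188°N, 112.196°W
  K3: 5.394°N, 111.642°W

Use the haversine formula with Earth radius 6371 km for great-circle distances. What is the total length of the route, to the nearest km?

163 km

Leg distances:
K0→K1: 39.3 km  (cumulative 39.3 km)
K1→K2: 57.9 km  (cumulative 97.1 km)
K2→K3: 65.5 km  (cumulative 162.6 km)
Total route length ≈ 163 km.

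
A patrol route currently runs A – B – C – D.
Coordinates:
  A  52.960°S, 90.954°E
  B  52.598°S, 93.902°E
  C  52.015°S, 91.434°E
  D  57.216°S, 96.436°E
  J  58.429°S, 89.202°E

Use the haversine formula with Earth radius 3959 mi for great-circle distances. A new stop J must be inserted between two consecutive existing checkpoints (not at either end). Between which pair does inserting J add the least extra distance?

between C and D

Added distance for inserting J between each consecutive pair:
A–B: 700.9 mi
B–C: 782.6 mi
C–D: 319.6 mi
Smallest added distance is 319.6 mi, inserting between C and D.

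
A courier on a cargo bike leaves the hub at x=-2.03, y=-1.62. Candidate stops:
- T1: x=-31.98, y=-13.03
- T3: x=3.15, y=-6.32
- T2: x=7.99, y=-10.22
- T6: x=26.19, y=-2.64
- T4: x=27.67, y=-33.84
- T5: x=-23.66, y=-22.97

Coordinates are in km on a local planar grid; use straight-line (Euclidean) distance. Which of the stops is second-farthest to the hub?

Distances from the hub (x=-2.03, y=-1.62):
T4: 43.8 km
T1: 32.0 km
T5: 30.4 km
T6: 28.2 km
T2: 13.2 km
T3: 7.0 km
The second-farthest is T1 at 32.0 km.

T1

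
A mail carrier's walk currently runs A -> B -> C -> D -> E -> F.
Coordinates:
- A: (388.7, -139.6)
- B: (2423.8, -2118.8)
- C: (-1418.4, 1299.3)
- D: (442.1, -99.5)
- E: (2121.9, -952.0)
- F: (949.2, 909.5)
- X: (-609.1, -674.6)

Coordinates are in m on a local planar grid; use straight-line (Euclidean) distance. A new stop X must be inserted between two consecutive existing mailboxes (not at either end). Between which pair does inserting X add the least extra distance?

between B and C

Added distance for inserting X between each consecutive pair:
A–B: 1652.6 m
B–C: 350.0 m
C–D: 1003.9 m
D–E: 2059.5 m
E–F: 2767.0 m
Smallest added distance is 350.0 m, inserting between B and C.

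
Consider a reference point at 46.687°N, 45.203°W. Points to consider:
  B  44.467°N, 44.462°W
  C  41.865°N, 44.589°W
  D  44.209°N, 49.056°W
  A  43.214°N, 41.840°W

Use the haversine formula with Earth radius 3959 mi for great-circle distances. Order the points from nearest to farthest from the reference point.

Computing each great-circle distance from 46.687°N, 45.203°W:
B 44.467°N, 44.462°W: 157.5 mi
D 44.209°N, 49.056°W: 253.3 mi
A 43.214°N, 41.840°W: 290.9 mi
C 41.865°N, 44.589°W: 334.6 mi

B, D, A, C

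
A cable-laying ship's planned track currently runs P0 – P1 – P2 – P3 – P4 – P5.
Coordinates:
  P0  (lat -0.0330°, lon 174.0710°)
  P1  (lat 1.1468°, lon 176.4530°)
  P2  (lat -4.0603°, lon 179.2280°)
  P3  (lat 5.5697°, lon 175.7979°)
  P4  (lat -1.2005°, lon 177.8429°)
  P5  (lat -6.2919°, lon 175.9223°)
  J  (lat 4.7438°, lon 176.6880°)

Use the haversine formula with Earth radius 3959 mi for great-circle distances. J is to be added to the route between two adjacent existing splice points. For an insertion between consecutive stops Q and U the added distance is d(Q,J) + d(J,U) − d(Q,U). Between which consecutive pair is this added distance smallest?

between P2 and P3

Added distance for inserting J between each consecutive pair:
P0–P1: 441.7 mi
P1–P2: 474.5 mi
P2–P3: 10.6 mi
P3–P4: 13.5 mi
P4–P5: 806.9 mi
Smallest added distance is 10.6 mi, inserting between P2 and P3.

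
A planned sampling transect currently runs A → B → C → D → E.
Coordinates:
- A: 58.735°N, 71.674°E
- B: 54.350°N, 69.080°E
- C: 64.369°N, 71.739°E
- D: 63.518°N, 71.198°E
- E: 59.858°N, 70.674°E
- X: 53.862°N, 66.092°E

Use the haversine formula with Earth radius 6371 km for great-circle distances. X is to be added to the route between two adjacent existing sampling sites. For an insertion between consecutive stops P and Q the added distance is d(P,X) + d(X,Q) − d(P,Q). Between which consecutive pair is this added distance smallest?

Added distance for inserting X between each consecutive pair:
A–B: 331.0 km
B–C: 289.0 km
C–D: 2225.2 km
D–E: 1426.9 km
Smallest added distance is 289.0 km, inserting between B and C.

between B and C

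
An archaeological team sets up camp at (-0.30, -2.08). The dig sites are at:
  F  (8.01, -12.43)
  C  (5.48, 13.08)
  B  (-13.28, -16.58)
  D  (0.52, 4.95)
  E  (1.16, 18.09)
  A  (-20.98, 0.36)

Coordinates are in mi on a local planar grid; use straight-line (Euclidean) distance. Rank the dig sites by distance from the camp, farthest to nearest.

Distance from the camp at (-0.30, -2.08) to each:
A (-20.98, 0.36): 20.8 mi
E (1.16, 18.09): 20.2 mi
B (-13.28, -16.58): 19.5 mi
C (5.48, 13.08): 16.2 mi
F (8.01, -12.43): 13.3 mi
D (0.52, 4.95): 7.1 mi

A, E, B, C, F, D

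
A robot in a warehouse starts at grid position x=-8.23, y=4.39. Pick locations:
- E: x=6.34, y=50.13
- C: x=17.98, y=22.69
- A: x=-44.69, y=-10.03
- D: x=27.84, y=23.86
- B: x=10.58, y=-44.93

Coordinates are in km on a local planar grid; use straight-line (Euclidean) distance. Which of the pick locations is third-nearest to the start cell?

D

Distances from the start cell (x=-8.23, y=4.39):
C: 32.0 km
A: 39.2 km
D: 41.0 km
E: 48.0 km
B: 52.8 km
The third-nearest is D at 41.0 km.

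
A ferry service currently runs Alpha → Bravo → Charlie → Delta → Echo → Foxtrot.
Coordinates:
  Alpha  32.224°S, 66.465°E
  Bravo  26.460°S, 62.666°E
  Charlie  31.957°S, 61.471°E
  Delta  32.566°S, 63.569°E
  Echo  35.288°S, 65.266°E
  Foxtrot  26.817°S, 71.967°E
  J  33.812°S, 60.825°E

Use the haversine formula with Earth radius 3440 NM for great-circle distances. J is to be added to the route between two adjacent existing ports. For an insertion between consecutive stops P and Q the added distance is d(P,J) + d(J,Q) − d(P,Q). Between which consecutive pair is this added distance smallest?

Added distance for inserting J between each consecutive pair:
Alpha–Bravo: 352.0 NM
Bravo–Charlie: 231.7 NM
Charlie–Delta: 160.3 NM
Delta–Echo: 209.6 NM
Echo–Foxtrot: 336.1 NM
Smallest added distance is 160.3 NM, inserting between Charlie and Delta.

between Charlie and Delta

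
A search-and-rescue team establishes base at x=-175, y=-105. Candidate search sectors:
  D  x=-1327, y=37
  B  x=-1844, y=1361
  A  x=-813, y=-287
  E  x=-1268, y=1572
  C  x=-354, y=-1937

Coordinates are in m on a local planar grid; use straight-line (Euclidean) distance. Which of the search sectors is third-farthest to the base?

C

Distances from the base (x=-175, y=-105):
B: 2221.4 m
E: 2001.7 m
C: 1840.7 m
D: 1160.7 m
A: 663.5 m
The third-farthest is C at 1840.7 m.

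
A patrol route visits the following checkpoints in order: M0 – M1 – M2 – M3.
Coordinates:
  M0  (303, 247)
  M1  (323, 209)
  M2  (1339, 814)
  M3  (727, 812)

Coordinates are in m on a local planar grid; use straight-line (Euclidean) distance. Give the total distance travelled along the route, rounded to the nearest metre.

1837 m

Leg distances:
M0→M1: 42.9 m  (cumulative 42.9 m)
M1→M2: 1182.5 m  (cumulative 1225.4 m)
M2→M3: 612.0 m  (cumulative 1837.4 m)
Total route length ≈ 1837 m.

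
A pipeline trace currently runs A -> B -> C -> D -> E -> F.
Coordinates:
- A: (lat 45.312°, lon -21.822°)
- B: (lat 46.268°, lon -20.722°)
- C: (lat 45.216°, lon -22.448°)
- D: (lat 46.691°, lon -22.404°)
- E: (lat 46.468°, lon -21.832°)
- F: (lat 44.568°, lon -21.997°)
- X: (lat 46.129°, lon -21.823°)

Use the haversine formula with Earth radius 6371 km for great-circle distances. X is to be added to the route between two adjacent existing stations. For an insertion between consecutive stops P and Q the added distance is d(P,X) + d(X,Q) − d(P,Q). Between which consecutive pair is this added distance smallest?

Added distance for inserting X between each consecutive pair:
A–B: 40.7 km
B–C: 20.8 km
C–D: 25.2 km
D–E: 64.2 km
E–F: 0.1 km
Smallest added distance is 0.1 km, inserting between E and F.

between E and F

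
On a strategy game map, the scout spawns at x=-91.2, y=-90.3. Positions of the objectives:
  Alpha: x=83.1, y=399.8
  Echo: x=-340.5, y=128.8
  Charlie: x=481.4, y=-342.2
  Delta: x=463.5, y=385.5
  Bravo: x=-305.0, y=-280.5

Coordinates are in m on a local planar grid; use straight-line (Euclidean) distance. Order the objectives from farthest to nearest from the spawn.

Distance from the spawn at x=-91.2, y=-90.3 to each:
Delta x=463.5, y=385.5: 730.8 m
Charlie x=481.4, y=-342.2: 625.6 m
Alpha x=83.1, y=399.8: 520.2 m
Echo x=-340.5, y=128.8: 331.9 m
Bravo x=-305.0, y=-280.5: 286.2 m

Delta, Charlie, Alpha, Echo, Bravo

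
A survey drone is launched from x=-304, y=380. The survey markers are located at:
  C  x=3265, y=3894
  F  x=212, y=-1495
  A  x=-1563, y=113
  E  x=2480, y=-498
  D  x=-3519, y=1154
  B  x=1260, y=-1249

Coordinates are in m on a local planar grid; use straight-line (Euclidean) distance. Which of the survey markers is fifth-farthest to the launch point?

F

Distance to each, sorted:
C: 5008.6 m
D: 3306.9 m
E: 2919.2 m
B: 2258.3 m
F: 1944.7 m
A: 1287.0 m
The fifth-farthest is F at 1944.7 m.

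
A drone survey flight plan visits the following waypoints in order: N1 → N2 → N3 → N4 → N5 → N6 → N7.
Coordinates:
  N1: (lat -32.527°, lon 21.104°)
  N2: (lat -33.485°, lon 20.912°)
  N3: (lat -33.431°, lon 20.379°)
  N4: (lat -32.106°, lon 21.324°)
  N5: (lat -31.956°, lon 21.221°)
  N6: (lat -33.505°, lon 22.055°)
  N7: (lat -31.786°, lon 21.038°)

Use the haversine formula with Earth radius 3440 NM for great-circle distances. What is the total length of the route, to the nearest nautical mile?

406 NM

Leg distances:
N1→N2: 58.3 NM  (cumulative 58.3 NM)
N2→N3: 26.9 NM  (cumulative 85.2 NM)
N3→N4: 92.8 NM  (cumulative 178.0 NM)
N4→N5: 10.4 NM  (cumulative 188.4 NM)
N5→N6: 102.1 NM  (cumulative 290.5 NM)
N6→N7: 115.3 NM  (cumulative 405.8 NM)
Total route length ≈ 406 NM.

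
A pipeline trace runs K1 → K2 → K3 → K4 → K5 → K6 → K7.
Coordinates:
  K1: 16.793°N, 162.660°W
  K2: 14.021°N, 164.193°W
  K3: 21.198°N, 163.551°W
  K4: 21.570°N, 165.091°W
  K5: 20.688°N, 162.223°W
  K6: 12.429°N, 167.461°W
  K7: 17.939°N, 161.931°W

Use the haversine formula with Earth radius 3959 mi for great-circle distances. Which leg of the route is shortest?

K3–K4

Leg distances:
K1→K2: 217.1 mi
K2→K3: 497.7 mi
K3→K4: 102.4 mi
K4→K5: 194.6 mi
K5→K6: 667.7 mi
K6→K7: 529.9 mi
The shortest leg is K3–K4 at 102.4 mi.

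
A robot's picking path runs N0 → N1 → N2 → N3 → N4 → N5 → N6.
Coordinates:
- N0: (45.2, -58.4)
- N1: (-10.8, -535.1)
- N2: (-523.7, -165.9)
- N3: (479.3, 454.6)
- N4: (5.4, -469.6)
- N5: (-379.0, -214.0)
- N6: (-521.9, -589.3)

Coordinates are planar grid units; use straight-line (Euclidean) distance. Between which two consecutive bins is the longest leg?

N2–N3

Leg distances:
N0→N1: 480.0
N1→N2: 632.0
N2→N3: 1179.4
N3→N4: 1038.6
N4→N5: 461.6
N5→N6: 401.6
The longest leg is N2–N3 at 1179.4.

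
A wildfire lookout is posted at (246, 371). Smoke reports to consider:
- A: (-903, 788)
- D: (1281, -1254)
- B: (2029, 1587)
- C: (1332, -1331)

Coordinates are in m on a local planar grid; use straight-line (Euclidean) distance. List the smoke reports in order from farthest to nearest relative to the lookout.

B, C, D, A

Computing each straight-line distance from (246, 371):
B (2029, 1587): 2158.2 m
C (1332, -1331): 2019.0 m
D (1281, -1254): 1926.6 m
A (-903, 788): 1222.3 m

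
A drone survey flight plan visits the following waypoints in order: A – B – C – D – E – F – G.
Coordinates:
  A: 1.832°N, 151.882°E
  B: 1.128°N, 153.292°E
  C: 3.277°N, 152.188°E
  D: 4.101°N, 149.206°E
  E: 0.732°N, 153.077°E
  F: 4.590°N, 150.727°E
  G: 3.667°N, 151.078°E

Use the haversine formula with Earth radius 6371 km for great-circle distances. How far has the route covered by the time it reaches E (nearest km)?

1357 km

Leg distances:
A→B: 175.2 km  (cumulative 175.2 km)
B→C: 268.6 km  (cumulative 443.8 km)
C→D: 343.3 km  (cumulative 787.1 km)
D→E: 570.3 km  (cumulative 1357.4 km)
Cumulative distance at E ≈ 1357 km.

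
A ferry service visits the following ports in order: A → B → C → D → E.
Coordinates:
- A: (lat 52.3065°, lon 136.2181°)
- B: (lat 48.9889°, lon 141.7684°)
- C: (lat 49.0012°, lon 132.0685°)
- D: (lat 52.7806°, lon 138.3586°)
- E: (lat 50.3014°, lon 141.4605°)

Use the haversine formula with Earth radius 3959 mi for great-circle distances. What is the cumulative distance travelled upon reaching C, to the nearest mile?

Leg distances:
A→B: 334.0 mi  (cumulative 334.0 mi)
B→C: 439.5 mi  (cumulative 773.5 mi)
Cumulative distance at C ≈ 773 mi.

773 mi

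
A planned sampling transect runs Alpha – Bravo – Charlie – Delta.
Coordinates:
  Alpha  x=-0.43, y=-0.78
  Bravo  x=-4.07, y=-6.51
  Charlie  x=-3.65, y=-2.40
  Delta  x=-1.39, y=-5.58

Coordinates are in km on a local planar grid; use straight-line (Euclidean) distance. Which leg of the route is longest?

Alpha–Bravo

Leg distances:
Alpha→Bravo: 6.8 km
Bravo→Charlie: 4.1 km
Charlie→Delta: 3.9 km
The longest leg is Alpha–Bravo at 6.8 km.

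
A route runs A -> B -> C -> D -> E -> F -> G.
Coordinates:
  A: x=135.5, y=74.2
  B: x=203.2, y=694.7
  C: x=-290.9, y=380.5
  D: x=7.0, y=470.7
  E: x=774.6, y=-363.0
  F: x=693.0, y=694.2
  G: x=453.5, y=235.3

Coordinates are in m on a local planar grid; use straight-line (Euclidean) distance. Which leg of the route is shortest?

Leg distances:
A→B: 624.2 m
B→C: 585.5 m
C→D: 311.3 m
D→E: 1133.3 m
E→F: 1060.3 m
F→G: 517.6 m
The shortest leg is C–D at 311.3 m.

C–D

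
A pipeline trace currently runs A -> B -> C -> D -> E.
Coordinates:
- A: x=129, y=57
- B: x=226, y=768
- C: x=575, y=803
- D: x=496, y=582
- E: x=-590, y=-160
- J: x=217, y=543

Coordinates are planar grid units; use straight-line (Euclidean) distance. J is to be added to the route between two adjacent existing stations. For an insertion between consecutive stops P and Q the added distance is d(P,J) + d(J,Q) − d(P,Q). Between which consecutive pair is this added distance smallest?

between A and B

Added distance for inserting J between each consecutive pair:
A–B: 1.5
B–C: 316.9
C–D: 489.5
D–E: 36.7
Smallest added distance is 1.5, inserting between A and B.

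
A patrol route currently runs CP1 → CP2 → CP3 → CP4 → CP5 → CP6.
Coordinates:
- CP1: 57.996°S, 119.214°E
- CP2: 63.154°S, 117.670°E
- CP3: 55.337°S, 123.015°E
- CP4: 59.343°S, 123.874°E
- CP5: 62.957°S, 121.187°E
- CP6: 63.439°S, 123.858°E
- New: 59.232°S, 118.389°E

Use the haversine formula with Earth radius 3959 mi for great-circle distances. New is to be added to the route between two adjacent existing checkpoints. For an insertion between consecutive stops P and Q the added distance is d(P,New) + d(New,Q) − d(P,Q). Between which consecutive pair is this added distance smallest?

between CP1 and CP2

Added distance for inserting New between each consecutive pair:
CP1–CP2: 2.3 mi
CP2–CP3: 20.0 mi
CP3–CP4: 234.7 mi
CP4–CP5: 202.2 mi
CP5–CP6: 526.5 mi
Smallest added distance is 2.3 mi, inserting between CP1 and CP2.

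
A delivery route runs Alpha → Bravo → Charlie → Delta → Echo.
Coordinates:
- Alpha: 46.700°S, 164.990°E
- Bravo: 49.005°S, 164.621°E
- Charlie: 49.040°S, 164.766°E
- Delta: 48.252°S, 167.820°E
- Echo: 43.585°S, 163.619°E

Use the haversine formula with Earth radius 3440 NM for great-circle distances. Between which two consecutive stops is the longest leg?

Leg distances:
Alpha→Bravo: 139.2 NM
Bravo→Charlie: 6.1 NM
Charlie→Delta: 130.0 NM
Delta→Echo: 330.5 NM
The longest leg is Delta–Echo at 330.5 NM.

Delta–Echo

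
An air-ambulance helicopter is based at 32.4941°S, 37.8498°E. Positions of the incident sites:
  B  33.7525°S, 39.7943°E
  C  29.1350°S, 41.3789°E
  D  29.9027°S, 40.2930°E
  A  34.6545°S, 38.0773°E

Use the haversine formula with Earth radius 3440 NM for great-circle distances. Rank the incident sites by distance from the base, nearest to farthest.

B, A, D, C

Distance from the base at 32.4941°S, 37.8498°E to each:
B 33.7525°S, 39.7943°E: 123.6 NM
A 34.6545°S, 38.0773°E: 130.2 NM
D 29.9027°S, 40.2930°E: 199.9 NM
C 29.1350°S, 41.3789°E: 271.6 NM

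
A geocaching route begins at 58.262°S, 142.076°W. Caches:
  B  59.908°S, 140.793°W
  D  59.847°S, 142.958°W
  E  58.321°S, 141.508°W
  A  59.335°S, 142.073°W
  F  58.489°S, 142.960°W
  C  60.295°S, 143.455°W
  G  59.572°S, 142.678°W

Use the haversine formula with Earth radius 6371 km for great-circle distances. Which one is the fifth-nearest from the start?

D

Distances from the start (58.262°S, 142.076°W):
E: 33.8 km
F: 57.4 km
A: 119.3 km
G: 149.7 km
D: 183.3 km
B: 197.1 km
C: 239.2 km
The fifth-nearest is D at 183.3 km.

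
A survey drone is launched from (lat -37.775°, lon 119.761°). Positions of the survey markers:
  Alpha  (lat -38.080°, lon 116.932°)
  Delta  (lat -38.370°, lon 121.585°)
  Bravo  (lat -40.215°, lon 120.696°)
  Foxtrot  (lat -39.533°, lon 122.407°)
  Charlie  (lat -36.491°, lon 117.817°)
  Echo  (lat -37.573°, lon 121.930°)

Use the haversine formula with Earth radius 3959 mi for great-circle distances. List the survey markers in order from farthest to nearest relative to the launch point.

Computing each great-circle distance from (lat -37.775°, lon 119.761°):
Foxtrot (lat -39.533°, lon 122.407°): 187.4 mi
Bravo (lat -40.215°, lon 120.696°): 175.9 mi
Alpha (lat -38.080°, lon 116.932°): 155.6 mi
Charlie (lat -36.491°, lon 117.817°): 139.1 mi
Echo (lat -37.573°, lon 121.930°): 119.4 mi
Delta (lat -38.370°, lon 121.585°): 107.4 mi

Foxtrot, Bravo, Alpha, Charlie, Echo, Delta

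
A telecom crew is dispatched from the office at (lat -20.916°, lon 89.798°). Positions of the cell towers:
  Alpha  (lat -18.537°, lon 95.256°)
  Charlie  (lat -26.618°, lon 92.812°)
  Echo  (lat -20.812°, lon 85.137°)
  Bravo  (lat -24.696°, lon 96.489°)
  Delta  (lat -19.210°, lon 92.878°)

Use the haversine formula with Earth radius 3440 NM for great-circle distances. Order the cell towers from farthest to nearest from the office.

Bravo, Charlie, Alpha, Echo, Delta

Distance from the office at (lat -20.916°, lon 89.798°) to each:
Bravo (lat -24.696°, lon 96.489°): 434.2 NM
Charlie (lat -26.618°, lon 92.812°): 380.2 NM
Alpha (lat -18.537°, lon 95.256°): 339.9 NM
Echo (lat -20.812°, lon 85.137°): 261.6 NM
Delta (lat -19.210°, lon 92.878°): 201.6 NM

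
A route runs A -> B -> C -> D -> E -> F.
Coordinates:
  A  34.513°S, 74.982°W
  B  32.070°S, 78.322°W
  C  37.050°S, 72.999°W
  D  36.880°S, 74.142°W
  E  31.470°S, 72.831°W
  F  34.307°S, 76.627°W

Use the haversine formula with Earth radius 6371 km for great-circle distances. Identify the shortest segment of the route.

C–D

Leg distances:
A→B: 412.5 km
B→C: 737.4 km
C→D: 103.3 km
D→E: 613.5 km
E→F: 474.4 km
The shortest leg is C–D at 103.3 km.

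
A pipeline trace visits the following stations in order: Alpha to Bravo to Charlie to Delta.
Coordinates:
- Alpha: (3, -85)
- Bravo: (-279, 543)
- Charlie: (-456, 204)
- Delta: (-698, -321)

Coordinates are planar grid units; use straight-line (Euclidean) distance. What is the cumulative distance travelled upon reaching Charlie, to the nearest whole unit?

1071

Leg distances:
Alpha→Bravo: 688.4  (cumulative 688.4)
Bravo→Charlie: 382.4  (cumulative 1070.8)
Cumulative distance at Charlie ≈ 1071.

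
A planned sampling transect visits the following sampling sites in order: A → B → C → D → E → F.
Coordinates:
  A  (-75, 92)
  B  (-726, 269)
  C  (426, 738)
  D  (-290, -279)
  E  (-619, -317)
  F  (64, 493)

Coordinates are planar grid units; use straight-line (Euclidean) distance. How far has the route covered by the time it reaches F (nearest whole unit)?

4553

Leg distances:
A→B: 674.6  (cumulative 674.6)
B→C: 1243.8  (cumulative 1918.4)
C→D: 1243.8  (cumulative 3162.2)
D→E: 331.2  (cumulative 3493.4)
E→F: 1059.5  (cumulative 4552.9)
Cumulative distance at F ≈ 4553.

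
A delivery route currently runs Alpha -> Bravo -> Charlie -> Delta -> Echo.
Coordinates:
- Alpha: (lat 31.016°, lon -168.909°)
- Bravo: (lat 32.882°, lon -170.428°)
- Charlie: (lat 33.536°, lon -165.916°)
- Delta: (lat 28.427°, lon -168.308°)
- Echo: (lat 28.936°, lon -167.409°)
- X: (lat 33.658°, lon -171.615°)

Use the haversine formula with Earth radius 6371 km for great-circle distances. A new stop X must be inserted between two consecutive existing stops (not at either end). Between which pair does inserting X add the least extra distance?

Added distance for inserting X between each consecutive pair:
Alpha–Bravo: 276.4 km
Bravo–Charlie: 242.0 km
Charlie–Delta: 577.2 km
Delta–Echo: 1216.7 km
Smallest added distance is 242.0 km, inserting between Bravo and Charlie.

between Bravo and Charlie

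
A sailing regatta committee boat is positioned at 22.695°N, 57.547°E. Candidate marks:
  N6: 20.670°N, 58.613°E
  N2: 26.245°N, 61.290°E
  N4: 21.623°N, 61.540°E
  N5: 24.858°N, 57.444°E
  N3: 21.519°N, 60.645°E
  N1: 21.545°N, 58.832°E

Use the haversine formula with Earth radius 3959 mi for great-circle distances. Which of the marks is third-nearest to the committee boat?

N6

Distances from the committee boat (22.695°N, 57.547°E):
N1: 114.4 mi
N5: 149.6 mi
N6: 155.8 mi
N3: 214.3 mi
N4: 266.0 mi
N2: 339.9 mi
The third-nearest is N6 at 155.8 mi.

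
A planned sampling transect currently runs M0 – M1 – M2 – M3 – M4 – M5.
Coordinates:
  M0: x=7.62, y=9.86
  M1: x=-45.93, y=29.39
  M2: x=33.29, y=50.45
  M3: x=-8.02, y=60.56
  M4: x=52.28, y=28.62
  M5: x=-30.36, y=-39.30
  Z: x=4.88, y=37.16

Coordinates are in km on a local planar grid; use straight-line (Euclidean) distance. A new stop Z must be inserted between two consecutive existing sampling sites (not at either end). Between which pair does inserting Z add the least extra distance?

Added distance for inserting Z between each consecutive pair:
M0–M1: 21.8 km
M1–M2: 0.8 km
M2–M3: 15.6 km
M3–M4: 6.6 km
M4–M5: 25.4 km
Smallest added distance is 0.8 km, inserting between M1 and M2.

between M1 and M2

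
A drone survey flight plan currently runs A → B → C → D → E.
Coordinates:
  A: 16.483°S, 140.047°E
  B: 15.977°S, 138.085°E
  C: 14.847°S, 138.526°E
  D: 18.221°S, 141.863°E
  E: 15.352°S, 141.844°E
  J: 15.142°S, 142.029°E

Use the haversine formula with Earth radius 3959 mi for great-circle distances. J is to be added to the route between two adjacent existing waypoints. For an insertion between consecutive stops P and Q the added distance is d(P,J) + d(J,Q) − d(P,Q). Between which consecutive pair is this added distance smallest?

between D and E

Added distance for inserting J between each consecutive pair:
A–B: 295.1 mi
B–C: 420.1 mi
C–D: 126.5 mi
D–E: 33.8 mi
Smallest added distance is 33.8 mi, inserting between D and E.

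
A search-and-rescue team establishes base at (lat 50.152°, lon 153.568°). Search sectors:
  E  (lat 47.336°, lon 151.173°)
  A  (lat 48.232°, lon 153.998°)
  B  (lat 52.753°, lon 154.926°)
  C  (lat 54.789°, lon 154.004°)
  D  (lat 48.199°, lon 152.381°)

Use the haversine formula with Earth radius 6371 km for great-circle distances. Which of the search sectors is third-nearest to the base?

B

Distance to each, sorted:
A: 215.8 km
D: 233.7 km
B: 304.1 km
E: 359.0 km
C: 516.5 km
The third-nearest is B at 304.1 km.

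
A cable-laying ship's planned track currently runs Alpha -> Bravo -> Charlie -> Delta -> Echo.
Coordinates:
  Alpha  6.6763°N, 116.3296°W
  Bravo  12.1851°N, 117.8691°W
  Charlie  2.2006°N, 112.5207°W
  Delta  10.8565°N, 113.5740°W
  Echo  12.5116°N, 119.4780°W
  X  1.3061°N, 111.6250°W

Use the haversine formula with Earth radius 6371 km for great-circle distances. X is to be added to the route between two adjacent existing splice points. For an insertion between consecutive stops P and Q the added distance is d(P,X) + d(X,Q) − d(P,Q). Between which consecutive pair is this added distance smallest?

Added distance for inserting X between each consecutive pair:
Alpha–Bravo: 1549.4 km
Bravo–Charlie: 275.7 km
Charlie–Delta: 254.8 km
Delta–Echo: 1931.9 km
Smallest added distance is 254.8 km, inserting between Charlie and Delta.

between Charlie and Delta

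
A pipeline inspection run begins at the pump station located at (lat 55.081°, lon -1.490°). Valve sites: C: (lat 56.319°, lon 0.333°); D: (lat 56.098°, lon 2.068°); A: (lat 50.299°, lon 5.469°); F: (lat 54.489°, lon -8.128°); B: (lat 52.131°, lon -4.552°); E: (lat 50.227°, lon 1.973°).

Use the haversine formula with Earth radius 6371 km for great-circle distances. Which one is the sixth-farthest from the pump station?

Distance to each, sorted:
A: 708.4 km
E: 587.9 km
F: 430.5 km
B: 385.2 km
D: 250.5 km
C: 178.9 km
The sixth-farthest is C at 178.9 km.

C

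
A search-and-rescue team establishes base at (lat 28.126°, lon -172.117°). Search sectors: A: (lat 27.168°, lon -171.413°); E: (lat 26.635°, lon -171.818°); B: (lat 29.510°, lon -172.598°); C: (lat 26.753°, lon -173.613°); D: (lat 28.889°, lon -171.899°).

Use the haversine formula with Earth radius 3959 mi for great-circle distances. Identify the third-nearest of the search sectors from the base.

Distances from the base ((lat 28.126°, lon -172.117°)):
D: 54.4 mi
A: 79.0 mi
B: 100.0 mi
E: 104.6 mi
C: 132.0 mi
The third-nearest is B at 100.0 mi.

B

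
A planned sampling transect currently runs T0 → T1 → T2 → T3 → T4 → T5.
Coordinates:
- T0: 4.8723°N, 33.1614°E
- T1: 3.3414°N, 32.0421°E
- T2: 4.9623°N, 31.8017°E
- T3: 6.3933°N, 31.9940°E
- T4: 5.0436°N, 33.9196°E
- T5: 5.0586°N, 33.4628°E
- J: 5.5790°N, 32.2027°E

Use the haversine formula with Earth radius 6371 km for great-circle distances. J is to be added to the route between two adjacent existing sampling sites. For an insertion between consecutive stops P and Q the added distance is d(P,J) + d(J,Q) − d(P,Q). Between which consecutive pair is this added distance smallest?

Added distance for inserting J between each consecutive pair:
T0–T1: 170.8 km
T1–T2: 148.9 km
T2–T3: 14.6 km
T3–T4: 32.0 km
T4–T5: 299.6 km
Smallest added distance is 14.6 km, inserting between T2 and T3.

between T2 and T3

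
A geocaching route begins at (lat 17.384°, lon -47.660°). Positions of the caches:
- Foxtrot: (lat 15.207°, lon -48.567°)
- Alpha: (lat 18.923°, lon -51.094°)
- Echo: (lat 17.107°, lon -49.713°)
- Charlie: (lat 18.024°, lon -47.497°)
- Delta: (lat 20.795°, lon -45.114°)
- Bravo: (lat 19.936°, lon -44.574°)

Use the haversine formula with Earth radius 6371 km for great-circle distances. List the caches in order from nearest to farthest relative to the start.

Distance from the start at (lat 17.384°, lon -47.660°) to each:
Charlie (lat 18.024°, lon -47.497°): 73.2 km
Echo (lat 17.107°, lon -49.713°): 220.2 km
Foxtrot (lat 15.207°, lon -48.567°): 260.7 km
Alpha (lat 18.923°, lon -51.094°): 401.2 km
Bravo (lat 19.936°, lon -44.574°): 431.5 km
Delta (lat 20.795°, lon -45.114°): 464.1 km

Charlie, Echo, Foxtrot, Alpha, Bravo, Delta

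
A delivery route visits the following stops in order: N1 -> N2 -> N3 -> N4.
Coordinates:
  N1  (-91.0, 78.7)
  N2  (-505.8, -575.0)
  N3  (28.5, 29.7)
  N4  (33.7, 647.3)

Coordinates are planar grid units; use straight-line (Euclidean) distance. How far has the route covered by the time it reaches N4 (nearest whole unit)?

2199

Leg distances:
N1→N2: 774.2  (cumulative 774.2)
N2→N3: 806.9  (cumulative 1581.1)
N3→N4: 617.6  (cumulative 2198.8)
Cumulative distance at N4 ≈ 2199.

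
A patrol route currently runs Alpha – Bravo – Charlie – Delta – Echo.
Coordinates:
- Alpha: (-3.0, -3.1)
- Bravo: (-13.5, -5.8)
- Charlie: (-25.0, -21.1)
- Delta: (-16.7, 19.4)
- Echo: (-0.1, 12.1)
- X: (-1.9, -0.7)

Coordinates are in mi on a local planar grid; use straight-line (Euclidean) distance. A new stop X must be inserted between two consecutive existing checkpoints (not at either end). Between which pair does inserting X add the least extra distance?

between Alpha and Bravo

Added distance for inserting X between each consecutive pair:
Alpha–Bravo: 4.5 mi
Bravo–Charlie: 24.3 mi
Charlie–Delta: 14.4 mi
Delta–Echo: 19.8 mi
Smallest added distance is 4.5 mi, inserting between Alpha and Bravo.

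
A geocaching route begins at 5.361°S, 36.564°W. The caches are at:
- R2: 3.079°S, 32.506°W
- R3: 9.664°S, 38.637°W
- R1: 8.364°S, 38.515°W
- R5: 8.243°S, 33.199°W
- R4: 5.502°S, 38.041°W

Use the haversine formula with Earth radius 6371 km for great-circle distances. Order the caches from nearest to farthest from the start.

Distance from the start at 5.361°S, 36.564°W to each:
R4 5.502°S, 38.041°W: 164.2 km
R1 8.364°S, 38.515°W: 397.3 km
R5 8.243°S, 33.199°W: 490.6 km
R2 3.079°S, 32.506°W: 516.6 km
R3 9.664°S, 38.637°W: 530.2 km

R4, R1, R5, R2, R3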